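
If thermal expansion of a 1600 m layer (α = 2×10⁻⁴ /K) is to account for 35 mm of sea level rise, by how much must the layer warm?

about 0.11 K

ΔT = Δh/(αH) = 0.035 / (2×10⁻⁴ × 1600) ≈ 0.1094 K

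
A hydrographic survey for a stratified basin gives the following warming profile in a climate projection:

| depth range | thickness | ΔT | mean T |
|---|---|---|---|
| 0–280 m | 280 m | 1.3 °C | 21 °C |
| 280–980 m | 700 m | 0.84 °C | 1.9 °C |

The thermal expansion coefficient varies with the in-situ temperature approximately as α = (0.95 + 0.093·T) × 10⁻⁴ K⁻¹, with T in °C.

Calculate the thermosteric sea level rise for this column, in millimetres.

172 mm of thermosteric rise

Layer 1: α = (0.95 + 0.093×21)×10⁻⁴ = 2.903×10⁻⁴ K⁻¹
Layer 2: α = (0.95 + 0.093×1.9)×10⁻⁴ = 1.1267×10⁻⁴ K⁻¹
0–280 m: 2.903×10⁻⁴ × 280 × 1.3 = 0.1056692 m
Layer 2: 1.1267×10⁻⁴ × 0.84 × 700 = 0.06624996 m
Δh = 0.1056692 + 0.06624996 = 0.17191916 m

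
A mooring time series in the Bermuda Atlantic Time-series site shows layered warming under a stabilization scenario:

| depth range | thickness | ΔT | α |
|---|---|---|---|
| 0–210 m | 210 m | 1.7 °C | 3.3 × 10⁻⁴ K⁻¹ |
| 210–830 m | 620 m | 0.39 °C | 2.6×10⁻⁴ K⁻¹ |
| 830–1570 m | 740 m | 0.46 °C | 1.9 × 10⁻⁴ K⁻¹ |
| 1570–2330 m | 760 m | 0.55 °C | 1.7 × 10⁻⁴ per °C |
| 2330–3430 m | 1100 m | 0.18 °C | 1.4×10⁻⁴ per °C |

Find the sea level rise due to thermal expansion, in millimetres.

340 mm

Layer 1: 1.7 × 210 × 3.3×10⁻⁴ = 0.11781 m
210–830 m: 2.6×10⁻⁴ × 0.39 × 620 = 0.062868 m
Layer 3: 1.9×10⁻⁴ × 0.46 × 740 = 0.064676 m
1.7×10⁻⁴ × 760 × 0.55 = 0.07106 m
Layer 5: 1.4×10⁻⁴ × 1100 × 0.18 = 0.02772 m
Δh = 0.11781 + 0.062868 + 0.064676 + 0.07106 + 0.02772 = 0.344134 m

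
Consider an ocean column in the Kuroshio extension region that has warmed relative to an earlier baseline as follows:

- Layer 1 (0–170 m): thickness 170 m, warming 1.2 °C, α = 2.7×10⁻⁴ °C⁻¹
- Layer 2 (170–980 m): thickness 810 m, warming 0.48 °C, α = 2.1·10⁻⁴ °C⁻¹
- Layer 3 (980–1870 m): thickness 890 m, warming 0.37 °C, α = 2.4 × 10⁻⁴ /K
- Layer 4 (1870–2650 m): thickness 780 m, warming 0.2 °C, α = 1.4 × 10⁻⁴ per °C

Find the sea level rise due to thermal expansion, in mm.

238 mm of thermosteric rise

1.2 × 2.7×10⁻⁴ × 170 = 0.05508 m
Layer 2: 2.1×10⁻⁴ × 810 × 0.48 = 0.081648 m
Layer 3: 890 × 2.4×10⁻⁴ × 0.37 = 0.079032 m
1870–2650 m: 1.4×10⁻⁴ × 780 × 0.2 = 0.02184 m
Δh = 0.05508 + 0.081648 + 0.079032 + 0.02184 = 0.23760 m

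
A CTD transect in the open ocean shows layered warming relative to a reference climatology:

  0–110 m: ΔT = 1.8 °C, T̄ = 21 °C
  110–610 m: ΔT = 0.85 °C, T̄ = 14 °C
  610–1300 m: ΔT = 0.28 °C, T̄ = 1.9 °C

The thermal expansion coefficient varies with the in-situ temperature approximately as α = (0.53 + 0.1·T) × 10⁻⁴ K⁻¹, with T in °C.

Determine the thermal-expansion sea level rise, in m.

Layer 1: α = (0.53 + 0.1×21)×10⁻⁴ = 2.63×10⁻⁴ K⁻¹
Layer 2: α = (0.53 + 0.1×14)×10⁻⁴ = 1.93×10⁻⁴ K⁻¹
Layer 3: α = (0.53 + 0.1×1.9)×10⁻⁴ = 0.72×10⁻⁴ K⁻¹
Layer 1: 110 × 2.63×10⁻⁴ × 1.8 = 0.052074 m
0.85 × 500 × 1.93×10⁻⁴ = 0.082025 m
0.72×10⁻⁴ × 0.28 × 690 = 0.0139104 m
Δh = 0.052074 + 0.082025 + 0.0139104 = 0.1480094 m ≈ 0.148 m

Δh ≈ 0.148 m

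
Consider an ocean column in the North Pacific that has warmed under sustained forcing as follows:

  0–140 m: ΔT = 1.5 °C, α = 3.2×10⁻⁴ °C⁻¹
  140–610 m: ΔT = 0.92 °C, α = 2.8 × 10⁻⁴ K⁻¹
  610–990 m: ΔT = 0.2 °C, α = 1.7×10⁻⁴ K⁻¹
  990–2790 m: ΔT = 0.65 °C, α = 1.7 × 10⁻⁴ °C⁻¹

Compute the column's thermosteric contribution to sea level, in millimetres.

Layer 1: 140 × 3.2×10⁻⁴ × 1.5 = 0.06720 m
2.8×10⁻⁴ × 0.92 × 470 = 0.121072 m
380 × 1.7×10⁻⁴ × 0.2 = 0.01292 m
1.7×10⁻⁴ × 1800 × 0.65 = 0.19890 m
Δh = 0.06720 + 0.121072 + 0.01292 + 0.19890 = 0.400092 m

400 mm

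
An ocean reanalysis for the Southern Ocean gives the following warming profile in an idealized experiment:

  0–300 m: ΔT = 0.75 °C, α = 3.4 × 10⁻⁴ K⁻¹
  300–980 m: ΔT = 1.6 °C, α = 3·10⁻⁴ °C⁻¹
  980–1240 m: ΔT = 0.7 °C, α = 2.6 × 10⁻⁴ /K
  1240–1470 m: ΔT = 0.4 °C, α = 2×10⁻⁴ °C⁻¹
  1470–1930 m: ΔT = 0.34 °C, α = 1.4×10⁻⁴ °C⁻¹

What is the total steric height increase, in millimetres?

0–300 m: 3.4×10⁻⁴ × 300 × 0.75 = 0.07650 m
Layer 2: 3×10⁻⁴ × 1.6 × 680 = 0.32640 m
2.6×10⁻⁴ × 0.7 × 260 = 0.04732 m
2×10⁻⁴ × 0.4 × 230 = 0.01840 m
1470–1930 m: 460 × 0.34 × 1.4×10⁻⁴ = 0.021896 m
Δh = 0.07650 + 0.32640 + 0.04732 + 0.01840 + 0.021896 = 0.490516 m

about 490 mm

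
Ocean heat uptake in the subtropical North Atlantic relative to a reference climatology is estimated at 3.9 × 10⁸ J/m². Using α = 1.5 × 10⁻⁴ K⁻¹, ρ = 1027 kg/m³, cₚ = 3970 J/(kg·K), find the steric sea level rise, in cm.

1.43 cm of thermosteric rise

Δh = αQ/(ρcₚ) = 1.5×10⁻⁴ × 3.9×10⁸ / (1027 × 3970) ≈ 0.014348 m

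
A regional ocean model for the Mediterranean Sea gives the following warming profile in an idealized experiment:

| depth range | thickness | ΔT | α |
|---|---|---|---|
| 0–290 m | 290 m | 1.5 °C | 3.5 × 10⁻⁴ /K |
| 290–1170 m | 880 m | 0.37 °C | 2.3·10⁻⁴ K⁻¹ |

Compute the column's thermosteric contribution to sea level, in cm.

23 cm of thermosteric rise

Layer 1: 1.5 × 290 × 3.5×10⁻⁴ = 0.15225 m
290–1170 m: 880 × 0.37 × 2.3×10⁻⁴ = 0.074888 m
Δh = 0.15225 + 0.074888 = 0.227138 m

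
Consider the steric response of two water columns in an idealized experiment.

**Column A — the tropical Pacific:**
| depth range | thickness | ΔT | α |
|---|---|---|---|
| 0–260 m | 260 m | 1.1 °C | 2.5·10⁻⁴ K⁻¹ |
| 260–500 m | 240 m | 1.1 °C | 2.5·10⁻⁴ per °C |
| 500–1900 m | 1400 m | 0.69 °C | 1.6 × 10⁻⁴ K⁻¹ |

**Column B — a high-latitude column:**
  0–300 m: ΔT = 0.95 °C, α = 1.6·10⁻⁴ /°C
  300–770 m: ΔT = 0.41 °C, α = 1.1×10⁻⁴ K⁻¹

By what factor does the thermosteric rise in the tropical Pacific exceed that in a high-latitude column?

A 0–260 m: 1.1 × 2.5×10⁻⁴ × 260 = 0.07150 m
A Layer 2: 240 × 2.5×10⁻⁴ × 1.1 = 0.06600 m
A Layer 3: 1400 × 1.6×10⁻⁴ × 0.69 = 0.15456 m
A total: 0.29206 m
B Layer 1: 0.95 × 1.6×10⁻⁴ × 300 = 0.04560 m
B 300–770 m: 470 × 0.41 × 1.1×10⁻⁴ = 0.021197 m
B total: 0.066797 m
Ratio: 0.29206 / 0.066797 ≈ 4.372

4.4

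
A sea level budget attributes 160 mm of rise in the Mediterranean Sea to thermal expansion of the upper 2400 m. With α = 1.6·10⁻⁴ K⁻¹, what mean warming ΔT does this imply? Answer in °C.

ΔT = Δh/(αH) = 0.16 / (1.6×10⁻⁴ × 2400) ≈ 0.4167 °C

ΔT ≈ 0.417 °C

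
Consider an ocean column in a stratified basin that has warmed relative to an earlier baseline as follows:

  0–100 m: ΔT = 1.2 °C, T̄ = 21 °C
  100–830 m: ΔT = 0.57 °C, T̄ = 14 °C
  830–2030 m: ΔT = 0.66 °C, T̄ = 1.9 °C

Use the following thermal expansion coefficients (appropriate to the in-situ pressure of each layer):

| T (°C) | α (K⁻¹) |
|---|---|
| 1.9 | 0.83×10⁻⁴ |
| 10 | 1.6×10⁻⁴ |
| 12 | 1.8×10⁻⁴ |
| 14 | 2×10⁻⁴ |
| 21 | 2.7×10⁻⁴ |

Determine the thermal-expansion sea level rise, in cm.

Layer 1 at 21 °C → α = 2.7×10⁻⁴ K⁻¹
Layer 2 at 14 °C → α = 2×10⁻⁴ K⁻¹
Layer 3 at 1.9 °C → α = 0.83×10⁻⁴ K⁻¹
100 × 1.2 × 2.7×10⁻⁴ = 0.03240 m
2×10⁻⁴ × 730 × 0.57 = 0.08322 m
0.66 × 1200 × 0.83×10⁻⁴ = 0.065736 m
Δh = 0.03240 + 0.08322 + 0.065736 = 0.181356 m

18.1 cm of thermosteric rise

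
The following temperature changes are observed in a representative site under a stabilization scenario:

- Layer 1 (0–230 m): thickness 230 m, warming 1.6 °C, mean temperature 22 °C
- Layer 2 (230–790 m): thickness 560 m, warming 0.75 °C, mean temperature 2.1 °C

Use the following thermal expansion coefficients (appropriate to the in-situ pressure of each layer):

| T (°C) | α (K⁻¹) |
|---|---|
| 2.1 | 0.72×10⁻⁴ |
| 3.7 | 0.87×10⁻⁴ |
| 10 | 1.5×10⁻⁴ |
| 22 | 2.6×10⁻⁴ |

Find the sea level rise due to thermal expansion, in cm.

Δh ≈ 12.6 cm

Layer 1 at 22 °C → α = 2.6×10⁻⁴ K⁻¹
Layer 2 at 2.1 °C → α = 0.72×10⁻⁴ K⁻¹
Layer 1: 2.6×10⁻⁴ × 230 × 1.6 = 0.09568 m
560 × 0.75 × 0.72×10⁻⁴ = 0.03024 m
Δh = 0.09568 + 0.03024 = 0.12592 m ≈ 12.6 cm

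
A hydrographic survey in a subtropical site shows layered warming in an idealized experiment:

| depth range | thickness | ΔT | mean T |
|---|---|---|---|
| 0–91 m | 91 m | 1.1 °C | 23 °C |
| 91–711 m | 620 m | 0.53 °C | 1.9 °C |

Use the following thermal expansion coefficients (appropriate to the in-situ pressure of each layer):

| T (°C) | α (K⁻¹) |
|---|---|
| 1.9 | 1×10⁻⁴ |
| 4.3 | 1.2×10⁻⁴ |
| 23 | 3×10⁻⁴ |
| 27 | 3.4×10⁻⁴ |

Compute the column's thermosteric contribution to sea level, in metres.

0.063 m

Layer 1 at 23 °C → α = 3×10⁻⁴ K⁻¹
Layer 2 at 1.9 °C → α = 1×10⁻⁴ K⁻¹
Layer 1: 3×10⁻⁴ × 91 × 1.1 = 0.03003 m
1×10⁻⁴ × 0.53 × 620 = 0.03286 m
Δh = 0.03003 + 0.03286 = 0.06289 m ≈ 0.063 m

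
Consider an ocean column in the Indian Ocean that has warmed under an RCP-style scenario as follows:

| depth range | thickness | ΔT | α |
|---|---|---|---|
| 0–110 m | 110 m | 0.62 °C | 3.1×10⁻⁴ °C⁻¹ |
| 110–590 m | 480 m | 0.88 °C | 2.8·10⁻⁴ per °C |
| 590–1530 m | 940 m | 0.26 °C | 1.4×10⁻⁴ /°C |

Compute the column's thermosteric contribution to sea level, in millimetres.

3.1×10⁻⁴ × 110 × 0.62 = 0.021142 m
480 × 2.8×10⁻⁴ × 0.88 = 0.118272 m
590–1530 m: 1.4×10⁻⁴ × 0.26 × 940 = 0.034216 m
Δh = 0.021142 + 0.118272 + 0.034216 = 0.17363 m

about 170 mm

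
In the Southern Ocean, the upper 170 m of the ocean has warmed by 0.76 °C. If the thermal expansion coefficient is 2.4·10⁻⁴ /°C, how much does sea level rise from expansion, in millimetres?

31.0 mm of thermosteric rise

Δh = αΔT·H = 2.4×10⁻⁴ × 0.76 × 170 = 0.031008 m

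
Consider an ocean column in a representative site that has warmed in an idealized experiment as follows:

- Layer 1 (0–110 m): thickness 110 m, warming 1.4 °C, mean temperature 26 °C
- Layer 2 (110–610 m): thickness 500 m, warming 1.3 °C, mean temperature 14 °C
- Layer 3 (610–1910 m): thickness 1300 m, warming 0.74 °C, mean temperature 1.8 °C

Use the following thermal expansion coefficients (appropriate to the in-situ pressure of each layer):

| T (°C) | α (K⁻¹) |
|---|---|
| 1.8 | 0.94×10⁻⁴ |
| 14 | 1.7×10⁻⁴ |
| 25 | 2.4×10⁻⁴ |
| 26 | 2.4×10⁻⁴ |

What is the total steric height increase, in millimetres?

Layer 1 at 26 °C → α = 2.4×10⁻⁴ K⁻¹
Layer 2 at 14 °C → α = 1.7×10⁻⁴ K⁻¹
Layer 3 at 1.8 °C → α = 0.94×10⁻⁴ K⁻¹
0–110 m: 1.4 × 110 × 2.4×10⁻⁴ = 0.03696 m
110–610 m: 1.3 × 1.7×10⁻⁴ × 500 = 0.11050 m
610–1910 m: 0.94×10⁻⁴ × 1300 × 0.74 = 0.090428 m
Δh = 0.03696 + 0.11050 + 0.090428 = 0.237888 m

238 mm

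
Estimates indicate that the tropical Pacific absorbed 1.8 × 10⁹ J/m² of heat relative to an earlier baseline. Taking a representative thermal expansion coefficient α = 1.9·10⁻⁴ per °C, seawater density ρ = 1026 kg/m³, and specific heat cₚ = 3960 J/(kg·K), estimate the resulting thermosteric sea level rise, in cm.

Δh = αQ/(ρcₚ) = 1.9×10⁻⁴ × 1.8×10⁹ / (1026 × 3960) ≈ 0.084175 m

Δh ≈ 8.42 cm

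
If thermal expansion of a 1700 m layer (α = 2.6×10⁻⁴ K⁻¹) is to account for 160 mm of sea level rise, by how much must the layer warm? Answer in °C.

0.362 °C

ΔT = Δh/(αH) = 0.16 / (2.6×10⁻⁴ × 1700) ≈ 0.3620 °C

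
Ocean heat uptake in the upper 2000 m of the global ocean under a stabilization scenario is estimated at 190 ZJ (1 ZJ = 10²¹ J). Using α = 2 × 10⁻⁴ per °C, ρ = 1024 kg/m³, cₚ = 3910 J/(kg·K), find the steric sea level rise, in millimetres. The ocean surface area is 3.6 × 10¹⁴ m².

26.4 mm of thermosteric rise

Per unit area: Q = 190×10²¹ / (3.6×10¹⁴) ≈ 5.278×10⁸ J/m²
Δh = αQ/(ρcₚ) = 2×10⁻⁴ × 5.278×10⁸ / (1024 × 3910) ≈ 0.026365 m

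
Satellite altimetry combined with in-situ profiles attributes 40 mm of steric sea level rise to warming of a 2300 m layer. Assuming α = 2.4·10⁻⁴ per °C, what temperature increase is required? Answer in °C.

ΔT = Δh/(αH) = 0.04 / (2.4×10⁻⁴ × 2300) ≈ 0.07246 °C

about 0.072 °C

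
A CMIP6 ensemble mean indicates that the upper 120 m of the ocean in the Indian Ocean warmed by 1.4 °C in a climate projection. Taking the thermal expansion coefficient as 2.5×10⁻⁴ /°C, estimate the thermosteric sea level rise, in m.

0.0420 m

Δh = αΔT·H = 2.5×10⁻⁴ × 1.4 × 120 = 0.04200 m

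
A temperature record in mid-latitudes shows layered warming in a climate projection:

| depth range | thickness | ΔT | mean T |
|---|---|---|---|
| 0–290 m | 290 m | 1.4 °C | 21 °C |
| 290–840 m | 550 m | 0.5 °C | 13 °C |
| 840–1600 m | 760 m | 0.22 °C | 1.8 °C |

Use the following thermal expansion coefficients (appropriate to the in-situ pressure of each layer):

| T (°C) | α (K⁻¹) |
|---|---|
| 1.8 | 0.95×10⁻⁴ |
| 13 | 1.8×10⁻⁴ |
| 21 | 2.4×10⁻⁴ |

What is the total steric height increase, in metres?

0.163 m

Layer 1 at 21 °C → α = 2.4×10⁻⁴ K⁻¹
Layer 2 at 13 °C → α = 1.8×10⁻⁴ K⁻¹
Layer 3 at 1.8 °C → α = 0.95×10⁻⁴ K⁻¹
Layer 1: 2.4×10⁻⁴ × 290 × 1.4 = 0.09744 m
0.5 × 550 × 1.8×10⁻⁴ = 0.04950 m
Layer 3: 0.22 × 0.95×10⁻⁴ × 760 = 0.015884 m
Δh = 0.09744 + 0.04950 + 0.015884 = 0.162824 m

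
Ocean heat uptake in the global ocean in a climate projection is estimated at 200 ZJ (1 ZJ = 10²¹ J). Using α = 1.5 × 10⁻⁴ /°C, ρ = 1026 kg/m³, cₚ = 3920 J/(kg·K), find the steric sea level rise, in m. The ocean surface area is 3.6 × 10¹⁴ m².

Per unit area: Q = 200×10²¹ / (3.6×10¹⁴) ≈ 5.556×10⁸ J/m²
Δh = αQ/(ρcₚ) = 1.5×10⁻⁴ × 5.556×10⁸ / (1026 × 3920) ≈ 0.020721 m

Δh ≈ 0.0207 m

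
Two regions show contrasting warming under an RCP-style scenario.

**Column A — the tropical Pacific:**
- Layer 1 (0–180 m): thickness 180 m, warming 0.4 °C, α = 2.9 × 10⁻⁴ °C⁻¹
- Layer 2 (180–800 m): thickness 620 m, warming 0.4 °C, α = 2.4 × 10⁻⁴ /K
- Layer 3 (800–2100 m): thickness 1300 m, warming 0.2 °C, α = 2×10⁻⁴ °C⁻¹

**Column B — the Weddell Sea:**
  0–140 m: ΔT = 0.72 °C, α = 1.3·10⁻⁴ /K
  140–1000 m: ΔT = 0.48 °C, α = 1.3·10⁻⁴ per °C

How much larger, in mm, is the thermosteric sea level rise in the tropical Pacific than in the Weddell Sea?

66 mm larger

A 180 × 0.4 × 2.9×10⁻⁴ = 0.02088 m
A 180–800 m: 2.4×10⁻⁴ × 0.4 × 620 = 0.05952 m
A 800–2100 m: 2×10⁻⁴ × 1300 × 0.2 = 0.05200 m
A total: 0.13240 m
B Layer 1: 140 × 0.72 × 1.3×10⁻⁴ = 0.013104 m
B Layer 2: 1.3×10⁻⁴ × 0.48 × 860 = 0.053664 m
B total: 0.066768 m
Difference: 0.13240 − 0.066768 = 0.065632 m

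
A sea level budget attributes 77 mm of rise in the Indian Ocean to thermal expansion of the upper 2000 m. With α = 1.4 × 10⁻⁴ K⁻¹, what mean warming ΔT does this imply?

ΔT ≈ 0.275 °C

ΔT = Δh/(αH) = 0.077 / (1.4×10⁻⁴ × 2000) = 0.2750 °C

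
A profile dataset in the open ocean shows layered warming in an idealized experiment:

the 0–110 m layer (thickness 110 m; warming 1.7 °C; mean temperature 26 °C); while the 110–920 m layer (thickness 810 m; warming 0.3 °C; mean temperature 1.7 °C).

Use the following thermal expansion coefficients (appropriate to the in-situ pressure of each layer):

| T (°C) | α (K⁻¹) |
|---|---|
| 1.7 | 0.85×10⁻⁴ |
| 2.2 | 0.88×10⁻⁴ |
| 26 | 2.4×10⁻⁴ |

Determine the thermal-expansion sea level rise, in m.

Layer 1 at 26 °C → α = 2.4×10⁻⁴ K⁻¹
Layer 2 at 1.7 °C → α = 0.85×10⁻⁴ K⁻¹
0–110 m: 110 × 2.4×10⁻⁴ × 1.7 = 0.04488 m
Layer 2: 810 × 0.3 × 0.85×10⁻⁴ = 0.020655 m
Δh = 0.04488 + 0.020655 = 0.065535 m ≈ 0.0655 m

Δh = 0.0655 m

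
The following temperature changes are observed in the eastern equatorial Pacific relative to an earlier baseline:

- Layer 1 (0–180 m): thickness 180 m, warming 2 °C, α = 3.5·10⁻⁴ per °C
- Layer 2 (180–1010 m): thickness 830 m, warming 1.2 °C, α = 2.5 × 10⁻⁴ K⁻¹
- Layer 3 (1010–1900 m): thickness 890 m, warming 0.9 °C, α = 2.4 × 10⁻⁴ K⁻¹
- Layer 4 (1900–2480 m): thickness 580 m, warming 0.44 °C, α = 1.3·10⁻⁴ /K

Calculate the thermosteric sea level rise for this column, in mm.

0–180 m: 2 × 180 × 3.5×10⁻⁴ = 0.12600 m
830 × 2.5×10⁻⁴ × 1.2 = 0.24900 m
1010–1900 m: 2.4×10⁻⁴ × 0.9 × 890 = 0.19224 m
0.44 × 1.3×10⁻⁴ × 580 = 0.033176 m
Δh = 0.12600 + 0.24900 + 0.19224 + 0.033176 = 0.600416 m ≈ 600 mm

about 600 mm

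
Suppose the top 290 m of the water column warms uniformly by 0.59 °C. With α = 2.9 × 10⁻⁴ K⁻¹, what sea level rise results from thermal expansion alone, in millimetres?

about 49.6 mm

Δh = αΔT·H = 2.9×10⁻⁴ × 0.59 × 290 = 0.049619 m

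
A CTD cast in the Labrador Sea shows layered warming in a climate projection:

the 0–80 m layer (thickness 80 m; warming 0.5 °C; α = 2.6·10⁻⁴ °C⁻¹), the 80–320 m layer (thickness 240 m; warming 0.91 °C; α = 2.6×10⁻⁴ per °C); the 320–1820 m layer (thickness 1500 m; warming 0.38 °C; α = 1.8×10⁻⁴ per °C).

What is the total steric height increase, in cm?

2.6×10⁻⁴ × 0.5 × 80 = 0.01040 m
0.91 × 240 × 2.6×10⁻⁴ = 0.056784 m
Layer 3: 1.8×10⁻⁴ × 0.38 × 1500 = 0.10260 m
Δh = 0.01040 + 0.056784 + 0.10260 = 0.169784 m ≈ 17.0 cm

Δh = 17.0 cm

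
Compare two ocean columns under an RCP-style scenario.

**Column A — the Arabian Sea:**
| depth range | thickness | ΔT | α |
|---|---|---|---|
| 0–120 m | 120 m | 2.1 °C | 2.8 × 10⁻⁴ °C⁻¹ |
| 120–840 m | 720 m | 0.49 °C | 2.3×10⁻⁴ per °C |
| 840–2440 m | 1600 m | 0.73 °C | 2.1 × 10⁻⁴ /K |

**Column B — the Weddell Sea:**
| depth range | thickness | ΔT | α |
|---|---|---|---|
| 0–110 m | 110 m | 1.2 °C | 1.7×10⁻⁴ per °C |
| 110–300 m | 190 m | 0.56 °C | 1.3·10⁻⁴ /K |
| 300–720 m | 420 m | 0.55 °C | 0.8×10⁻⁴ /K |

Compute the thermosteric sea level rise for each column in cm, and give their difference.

Δh_A ≈ 40 cm, Δh_B ≈ 5.5 cm; difference ≈ 34 cm

A 0–120 m: 120 × 2.8×10⁻⁴ × 2.1 = 0.07056 m
A 120–840 m: 0.49 × 720 × 2.3×10⁻⁴ = 0.081144 m
A 840–2440 m: 2.1×10⁻⁴ × 1600 × 0.73 = 0.24528 m
A total: 0.396984 m
B Layer 1: 1.2 × 110 × 1.7×10⁻⁴ = 0.02244 m
B Layer 2: 190 × 0.56 × 1.3×10⁻⁴ = 0.013832 m
B Layer 3: 0.8×10⁻⁴ × 420 × 0.55 = 0.01848 m
B total: 0.054752 m
Difference: 0.396984 − 0.054752 = 0.342232 m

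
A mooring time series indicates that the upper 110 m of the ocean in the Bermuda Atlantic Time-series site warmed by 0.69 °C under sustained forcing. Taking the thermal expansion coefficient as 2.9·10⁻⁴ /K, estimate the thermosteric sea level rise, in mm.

22.0 mm

Δh = αΔT·H = 2.9×10⁻⁴ × 0.69 × 110 = 0.022011 m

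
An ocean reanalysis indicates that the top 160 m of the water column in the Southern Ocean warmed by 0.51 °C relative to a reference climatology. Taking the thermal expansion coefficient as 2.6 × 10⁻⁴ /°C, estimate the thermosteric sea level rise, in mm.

Δh = αΔT·H = 2.6×10⁻⁴ × 0.51 × 160 = 0.021216 m

Δh ≈ 21 mm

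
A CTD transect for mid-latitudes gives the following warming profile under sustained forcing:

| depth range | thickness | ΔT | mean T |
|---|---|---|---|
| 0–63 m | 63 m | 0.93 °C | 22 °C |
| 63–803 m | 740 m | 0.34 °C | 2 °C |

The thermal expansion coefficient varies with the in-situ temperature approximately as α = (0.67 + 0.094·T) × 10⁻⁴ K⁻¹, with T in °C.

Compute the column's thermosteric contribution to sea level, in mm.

Δh ≈ 37.6 mm

Layer 1: α = (0.67 + 0.094×22)×10⁻⁴ = 2.738×10⁻⁴ K⁻¹
Layer 2: α = (0.67 + 0.094×2)×10⁻⁴ = 0.858×10⁻⁴ K⁻¹
0–63 m: 2.738×10⁻⁴ × 0.93 × 63 = 0.016041942 m
63–803 m: 0.858×10⁻⁴ × 0.34 × 740 = 0.02158728 m
Δh = 0.016041942 + 0.02158728 = 0.037629222 m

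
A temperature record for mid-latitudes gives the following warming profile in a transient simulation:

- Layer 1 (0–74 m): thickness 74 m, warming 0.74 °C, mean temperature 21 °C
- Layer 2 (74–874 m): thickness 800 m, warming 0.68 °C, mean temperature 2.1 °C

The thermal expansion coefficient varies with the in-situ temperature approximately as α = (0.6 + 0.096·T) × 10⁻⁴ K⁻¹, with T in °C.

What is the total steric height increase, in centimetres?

about 5.79 cm

Layer 1: α = (0.6 + 0.096×21)×10⁻⁴ = 2.616×10⁻⁴ K⁻¹
Layer 2: α = (0.6 + 0.096×2.1)×10⁻⁴ = 0.8016×10⁻⁴ K⁻¹
Layer 1: 0.74 × 2.616×10⁻⁴ × 74 = 0.014325216 m
Layer 2: 0.8016×10⁻⁴ × 800 × 0.68 = 0.04360704 m
Δh = 0.014325216 + 0.04360704 = 0.057932256 m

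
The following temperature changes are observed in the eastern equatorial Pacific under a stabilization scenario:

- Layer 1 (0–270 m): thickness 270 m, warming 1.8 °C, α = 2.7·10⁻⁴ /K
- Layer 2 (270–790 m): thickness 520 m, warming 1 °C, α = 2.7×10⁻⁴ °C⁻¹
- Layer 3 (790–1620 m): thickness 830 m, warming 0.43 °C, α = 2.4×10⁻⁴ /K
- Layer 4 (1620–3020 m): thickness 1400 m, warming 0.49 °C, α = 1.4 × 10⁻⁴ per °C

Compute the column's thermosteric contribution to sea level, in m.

about 0.453 m

0–270 m: 270 × 2.7×10⁻⁴ × 1.8 = 0.13122 m
2.7×10⁻⁴ × 1 × 520 = 0.14040 m
Layer 3: 0.43 × 830 × 2.4×10⁻⁴ = 0.085656 m
1620–3020 m: 1.4×10⁻⁴ × 0.49 × 1400 = 0.09604 m
Δh = 0.13122 + 0.14040 + 0.085656 + 0.09604 = 0.453316 m ≈ 0.453 m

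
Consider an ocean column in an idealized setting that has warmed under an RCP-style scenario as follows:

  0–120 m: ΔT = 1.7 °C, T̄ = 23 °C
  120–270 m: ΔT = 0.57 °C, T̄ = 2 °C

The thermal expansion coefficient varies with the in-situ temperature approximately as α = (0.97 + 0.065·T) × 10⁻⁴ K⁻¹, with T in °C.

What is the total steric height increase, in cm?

Layer 1: α = (0.97 + 0.065×23)×10⁻⁴ = 2.465×10⁻⁴ K⁻¹
Layer 2: α = (0.97 + 0.065×2)×10⁻⁴ = 1.1×10⁻⁴ K⁻¹
Layer 1: 2.465×10⁻⁴ × 120 × 1.7 = 0.050286 m
120–270 m: 0.57 × 1.1×10⁻⁴ × 150 = 0.009405 m
Δh = 0.050286 + 0.009405 = 0.059691 m

Δh ≈ 5.97 cm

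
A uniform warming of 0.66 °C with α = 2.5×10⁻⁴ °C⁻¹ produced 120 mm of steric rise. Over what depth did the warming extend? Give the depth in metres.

H = Δh/(αΔT) = 0.12 / (2.5×10⁻⁴ × 0.66) ≈ 727.3 m

about 730 m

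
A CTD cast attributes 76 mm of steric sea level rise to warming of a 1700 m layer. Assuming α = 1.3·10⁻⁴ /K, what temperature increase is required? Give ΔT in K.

ΔT ≈ 0.344 K

ΔT = Δh/(αH) = 0.076 / (1.3×10⁻⁴ × 1700) ≈ 0.3439 K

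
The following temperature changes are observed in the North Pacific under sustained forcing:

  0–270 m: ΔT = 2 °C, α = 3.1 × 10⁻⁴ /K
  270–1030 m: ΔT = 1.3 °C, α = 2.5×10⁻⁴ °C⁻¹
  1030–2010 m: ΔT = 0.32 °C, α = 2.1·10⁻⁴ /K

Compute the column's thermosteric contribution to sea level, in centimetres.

48 cm of thermosteric rise

Layer 1: 2 × 270 × 3.1×10⁻⁴ = 0.16740 m
270–1030 m: 760 × 2.5×10⁻⁴ × 1.3 = 0.24700 m
Layer 3: 980 × 2.1×10⁻⁴ × 0.32 = 0.065856 m
Δh = 0.16740 + 0.24700 + 0.065856 = 0.480256 m ≈ 48 cm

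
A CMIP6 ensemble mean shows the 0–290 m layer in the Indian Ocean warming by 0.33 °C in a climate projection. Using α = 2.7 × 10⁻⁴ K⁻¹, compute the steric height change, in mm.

Δh = αΔT·H = 2.7×10⁻⁴ × 0.33 × 290 = 0.025839 m

26 mm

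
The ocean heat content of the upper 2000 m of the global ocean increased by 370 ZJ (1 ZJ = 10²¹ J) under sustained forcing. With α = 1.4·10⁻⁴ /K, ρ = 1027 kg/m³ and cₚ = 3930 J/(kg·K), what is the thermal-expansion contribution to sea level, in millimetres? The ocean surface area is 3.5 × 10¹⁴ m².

Per unit area: Q = 370×10²¹ / (3.5×10¹⁴) ≈ 1.057×10⁹ J/m²
Δh = αQ/(ρcₚ) = 1.4×10⁻⁴ × 1.057×10⁹ / (1027 × 3930) ≈ 0.036664 m

about 37 mm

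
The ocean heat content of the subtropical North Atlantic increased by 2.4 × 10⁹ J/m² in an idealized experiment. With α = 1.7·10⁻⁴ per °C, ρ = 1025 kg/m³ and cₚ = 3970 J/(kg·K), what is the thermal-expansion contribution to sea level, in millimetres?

Δh = αQ/(ρcₚ) = 1.7×10⁻⁴ × 2.4×10⁹ / (1025 × 3970) ≈ 0.10026 m

Δh = 100 mm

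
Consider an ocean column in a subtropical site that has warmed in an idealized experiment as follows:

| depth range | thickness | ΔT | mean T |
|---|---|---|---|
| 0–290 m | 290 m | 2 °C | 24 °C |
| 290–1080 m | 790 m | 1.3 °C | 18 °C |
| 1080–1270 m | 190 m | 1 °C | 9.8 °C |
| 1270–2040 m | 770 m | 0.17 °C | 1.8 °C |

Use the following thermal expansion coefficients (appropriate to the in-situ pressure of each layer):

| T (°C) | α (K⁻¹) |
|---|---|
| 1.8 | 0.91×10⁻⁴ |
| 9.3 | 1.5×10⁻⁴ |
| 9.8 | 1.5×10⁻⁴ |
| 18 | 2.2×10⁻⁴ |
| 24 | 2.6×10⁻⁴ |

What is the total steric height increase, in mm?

417 mm

Layer 1 at 24 °C → α = 2.6×10⁻⁴ K⁻¹
Layer 2 at 18 °C → α = 2.2×10⁻⁴ K⁻¹
Layer 3 at 9.8 °C → α = 1.5×10⁻⁴ K⁻¹
Layer 4 at 1.8 °C → α = 0.91×10⁻⁴ K⁻¹
Layer 1: 2 × 290 × 2.6×10⁻⁴ = 0.15080 m
Layer 2: 1.3 × 790 × 2.2×10⁻⁴ = 0.22594 m
Layer 3: 1 × 190 × 1.5×10⁻⁴ = 0.02850 m
Layer 4: 770 × 0.91×10⁻⁴ × 0.17 = 0.0119119 m
Δh = 0.15080 + 0.22594 + 0.02850 + 0.0119119 = 0.4171519 m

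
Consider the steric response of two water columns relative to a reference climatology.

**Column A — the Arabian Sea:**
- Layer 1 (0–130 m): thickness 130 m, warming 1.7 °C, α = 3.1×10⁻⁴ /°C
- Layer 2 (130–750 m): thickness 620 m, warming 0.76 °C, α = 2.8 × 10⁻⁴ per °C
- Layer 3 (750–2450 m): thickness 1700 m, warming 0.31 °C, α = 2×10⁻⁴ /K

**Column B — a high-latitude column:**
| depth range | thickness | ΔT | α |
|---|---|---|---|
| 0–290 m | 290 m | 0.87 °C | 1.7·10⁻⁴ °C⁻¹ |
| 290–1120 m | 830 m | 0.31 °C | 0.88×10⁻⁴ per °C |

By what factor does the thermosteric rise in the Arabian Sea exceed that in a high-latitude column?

≈ 4.67×

A 130 × 3.1×10⁻⁴ × 1.7 = 0.06851 m
A 130–750 m: 2.8×10⁻⁴ × 0.76 × 620 = 0.131936 m
A 750–2450 m: 0.31 × 2×10⁻⁴ × 1700 = 0.10540 m
A total: 0.305846 m
B 290 × 1.7×10⁻⁴ × 0.87 = 0.042891 m
B 0.88×10⁻⁴ × 0.31 × 830 = 0.0226424 m
B total: 0.0655334 m
Ratio: 0.305846 / 0.0655334 ≈ 4.667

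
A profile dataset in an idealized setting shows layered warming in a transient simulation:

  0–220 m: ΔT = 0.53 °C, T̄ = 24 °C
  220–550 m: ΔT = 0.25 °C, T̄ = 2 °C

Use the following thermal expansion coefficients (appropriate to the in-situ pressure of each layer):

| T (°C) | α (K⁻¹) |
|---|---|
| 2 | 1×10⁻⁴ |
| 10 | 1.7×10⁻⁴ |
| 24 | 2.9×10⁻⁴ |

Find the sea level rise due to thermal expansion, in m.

0.042 m

Layer 1 at 24 °C → α = 2.9×10⁻⁴ K⁻¹
Layer 2 at 2 °C → α = 1×10⁻⁴ K⁻¹
0–220 m: 2.9×10⁻⁴ × 0.53 × 220 = 0.033814 m
220–550 m: 330 × 1×10⁻⁴ × 0.25 = 0.00825 m
Δh = 0.033814 + 0.00825 = 0.042064 m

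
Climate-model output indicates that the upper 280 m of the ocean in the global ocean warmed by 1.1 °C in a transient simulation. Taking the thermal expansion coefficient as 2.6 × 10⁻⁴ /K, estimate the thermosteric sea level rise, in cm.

Δh = αΔT·H = 2.6×10⁻⁴ × 1.1 × 280 = 0.08008 m

8.01 cm of thermosteric rise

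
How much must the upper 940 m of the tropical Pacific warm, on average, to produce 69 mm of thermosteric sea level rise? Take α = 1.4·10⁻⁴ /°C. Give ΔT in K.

ΔT = Δh/(αH) = 0.069 / (1.4×10⁻⁴ × 940) ≈ 0.5243 K

ΔT ≈ 0.524 K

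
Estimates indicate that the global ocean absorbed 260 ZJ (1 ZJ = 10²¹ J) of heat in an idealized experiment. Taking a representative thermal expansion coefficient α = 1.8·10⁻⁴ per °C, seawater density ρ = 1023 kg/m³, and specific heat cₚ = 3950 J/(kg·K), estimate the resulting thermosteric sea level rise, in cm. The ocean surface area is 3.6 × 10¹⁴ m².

Per unit area: Q = 260×10²¹ / (3.6×10¹⁴) ≈ 7.222×10⁸ J/m²
Δh = αQ/(ρcₚ) = 1.8×10⁻⁴ × 7.222×10⁸ / (1023 × 3950) ≈ 0.03217 m

3.22 cm of thermosteric rise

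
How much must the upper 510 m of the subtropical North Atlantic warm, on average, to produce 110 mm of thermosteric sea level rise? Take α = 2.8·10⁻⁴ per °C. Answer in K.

ΔT = Δh/(αH) = 0.11 / (2.8×10⁻⁴ × 510) ≈ 0.7703 K

about 0.770 K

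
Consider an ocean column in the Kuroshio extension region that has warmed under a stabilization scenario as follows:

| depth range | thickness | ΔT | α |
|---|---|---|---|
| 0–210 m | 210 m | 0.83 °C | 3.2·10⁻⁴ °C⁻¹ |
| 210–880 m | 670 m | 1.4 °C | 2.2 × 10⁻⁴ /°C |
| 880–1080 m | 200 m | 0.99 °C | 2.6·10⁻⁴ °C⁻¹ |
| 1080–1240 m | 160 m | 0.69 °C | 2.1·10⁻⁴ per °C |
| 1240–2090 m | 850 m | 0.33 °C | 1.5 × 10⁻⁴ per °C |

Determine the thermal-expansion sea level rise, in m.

0–210 m: 0.83 × 3.2×10⁻⁴ × 210 = 0.055776 m
210–880 m: 1.4 × 2.2×10⁻⁴ × 670 = 0.20636 m
0.99 × 2.6×10⁻⁴ × 200 = 0.05148 m
Layer 4: 0.69 × 160 × 2.1×10⁻⁴ = 0.023184 m
Layer 5: 0.33 × 850 × 1.5×10⁻⁴ = 0.042075 m
Δh = 0.055776 + 0.20636 + 0.05148 + 0.023184 + 0.042075 = 0.378875 m ≈ 0.379 m

about 0.379 m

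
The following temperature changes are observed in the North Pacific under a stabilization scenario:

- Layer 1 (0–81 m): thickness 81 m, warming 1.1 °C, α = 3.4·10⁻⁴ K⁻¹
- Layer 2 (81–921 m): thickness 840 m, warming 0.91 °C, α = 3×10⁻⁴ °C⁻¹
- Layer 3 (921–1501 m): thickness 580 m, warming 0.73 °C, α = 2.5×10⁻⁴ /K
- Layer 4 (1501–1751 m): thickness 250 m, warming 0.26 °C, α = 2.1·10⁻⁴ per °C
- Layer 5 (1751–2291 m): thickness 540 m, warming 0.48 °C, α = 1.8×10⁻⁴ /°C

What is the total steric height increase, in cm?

Δh ≈ 42.6 cm

Layer 1: 1.1 × 81 × 3.4×10⁻⁴ = 0.030294 m
81–921 m: 3×10⁻⁴ × 0.91 × 840 = 0.22932 m
2.5×10⁻⁴ × 0.73 × 580 = 0.10585 m
2.1×10⁻⁴ × 250 × 0.26 = 0.01365 m
1751–2291 m: 1.8×10⁻⁴ × 0.48 × 540 = 0.046656 m
Δh = 0.030294 + 0.22932 + 0.10585 + 0.01365 + 0.046656 = 0.42577 m ≈ 42.6 cm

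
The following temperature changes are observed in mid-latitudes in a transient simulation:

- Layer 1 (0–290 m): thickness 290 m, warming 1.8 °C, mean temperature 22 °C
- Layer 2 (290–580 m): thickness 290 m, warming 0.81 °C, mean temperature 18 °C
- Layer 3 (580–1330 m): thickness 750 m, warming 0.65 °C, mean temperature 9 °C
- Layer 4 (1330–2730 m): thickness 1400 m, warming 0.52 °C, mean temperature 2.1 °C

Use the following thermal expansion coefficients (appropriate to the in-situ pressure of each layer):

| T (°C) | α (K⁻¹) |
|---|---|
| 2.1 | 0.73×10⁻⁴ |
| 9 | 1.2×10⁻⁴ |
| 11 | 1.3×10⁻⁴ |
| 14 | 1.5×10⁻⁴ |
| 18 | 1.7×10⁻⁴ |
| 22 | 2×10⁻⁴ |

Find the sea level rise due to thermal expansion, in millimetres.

Δh = 260 mm

Layer 1 at 22 °C → α = 2×10⁻⁴ K⁻¹
Layer 2 at 18 °C → α = 1.7×10⁻⁴ K⁻¹
Layer 3 at 9 °C → α = 1.2×10⁻⁴ K⁻¹
Layer 4 at 2.1 °C → α = 0.73×10⁻⁴ K⁻¹
Layer 1: 1.8 × 290 × 2×10⁻⁴ = 0.10440 m
Layer 2: 0.81 × 290 × 1.7×10⁻⁴ = 0.039933 m
1.2×10⁻⁴ × 0.65 × 750 = 0.05850 m
1400 × 0.52 × 0.73×10⁻⁴ = 0.053144 m
Δh = 0.10440 + 0.039933 + 0.05850 + 0.053144 = 0.255977 m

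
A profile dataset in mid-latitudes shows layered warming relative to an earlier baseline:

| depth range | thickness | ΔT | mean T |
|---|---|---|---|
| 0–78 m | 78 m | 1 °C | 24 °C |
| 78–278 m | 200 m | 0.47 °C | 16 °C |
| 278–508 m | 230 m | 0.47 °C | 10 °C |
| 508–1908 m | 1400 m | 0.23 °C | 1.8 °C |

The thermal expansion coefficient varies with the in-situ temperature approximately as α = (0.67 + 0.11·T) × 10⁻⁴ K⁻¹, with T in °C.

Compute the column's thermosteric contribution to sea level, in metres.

Layer 1: α = (0.67 + 0.11×24)×10⁻⁴ = 3.31×10⁻⁴ K⁻¹
Layer 2: α = (0.67 + 0.11×16)×10⁻⁴ = 2.43×10⁻⁴ K⁻¹
Layer 3: α = (0.67 + 0.11×10)×10⁻⁴ = 1.77×10⁻⁴ K⁻¹
Layer 4: α = (0.67 + 0.11×1.8)×10⁻⁴ = 0.868×10⁻⁴ K⁻¹
Layer 1: 3.31×10⁻⁴ × 78 × 1 = 0.025818 m
78–278 m: 2.43×10⁻⁴ × 200 × 0.47 = 0.022842 m
278–508 m: 1.77×10⁻⁴ × 230 × 0.47 = 0.0191337 m
Layer 4: 0.868×10⁻⁴ × 0.23 × 1400 = 0.0279496 m
Δh = 0.025818 + 0.022842 + 0.0191337 + 0.0279496 = 0.0957433 m

about 0.096 m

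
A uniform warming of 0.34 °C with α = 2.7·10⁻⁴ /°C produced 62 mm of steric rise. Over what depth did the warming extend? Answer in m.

H = Δh/(αΔT) = 0.062 / (2.7×10⁻⁴ × 0.34) ≈ 675.4 m

675 m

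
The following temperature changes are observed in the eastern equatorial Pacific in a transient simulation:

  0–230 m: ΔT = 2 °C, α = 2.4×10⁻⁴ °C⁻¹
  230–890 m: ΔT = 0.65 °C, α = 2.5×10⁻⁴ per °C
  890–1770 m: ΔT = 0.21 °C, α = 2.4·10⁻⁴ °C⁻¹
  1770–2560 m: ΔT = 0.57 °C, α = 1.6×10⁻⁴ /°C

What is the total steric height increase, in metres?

Δh ≈ 0.33 m

0–230 m: 230 × 2 × 2.4×10⁻⁴ = 0.11040 m
0.65 × 660 × 2.5×10⁻⁴ = 0.10725 m
890–1770 m: 0.21 × 880 × 2.4×10⁻⁴ = 0.044352 m
0.57 × 790 × 1.6×10⁻⁴ = 0.072048 m
Δh = 0.11040 + 0.10725 + 0.044352 + 0.072048 = 0.33405 m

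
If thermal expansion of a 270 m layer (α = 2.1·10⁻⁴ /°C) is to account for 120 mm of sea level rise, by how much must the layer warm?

ΔT = Δh/(αH) = 0.12 / (2.1×10⁻⁴ × 270) ≈ 2.116 °C

ΔT ≈ 2.12 °C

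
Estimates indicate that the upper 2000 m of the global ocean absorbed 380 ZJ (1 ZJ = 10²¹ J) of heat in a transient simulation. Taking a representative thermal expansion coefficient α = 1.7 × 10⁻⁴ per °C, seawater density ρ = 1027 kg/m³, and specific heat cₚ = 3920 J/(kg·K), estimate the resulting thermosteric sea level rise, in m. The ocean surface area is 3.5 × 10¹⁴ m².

about 0.046 m

Per unit area: Q = 380×10²¹ / (3.5×10¹⁴) ≈ 1.086×10⁹ J/m²
Δh = αQ/(ρcₚ) = 1.7×10⁻⁴ × 1.086×10⁹ / (1027 × 3920) ≈ 0.045859 m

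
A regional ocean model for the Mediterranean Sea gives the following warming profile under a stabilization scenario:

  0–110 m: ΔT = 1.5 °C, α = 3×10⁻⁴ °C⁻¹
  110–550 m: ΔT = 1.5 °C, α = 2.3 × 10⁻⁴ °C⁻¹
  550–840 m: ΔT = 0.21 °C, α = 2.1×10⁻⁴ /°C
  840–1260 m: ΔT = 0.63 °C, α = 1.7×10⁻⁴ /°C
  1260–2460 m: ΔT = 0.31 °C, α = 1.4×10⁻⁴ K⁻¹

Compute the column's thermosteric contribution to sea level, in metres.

0–110 m: 3×10⁻⁴ × 1.5 × 110 = 0.04950 m
440 × 2.3×10⁻⁴ × 1.5 = 0.15180 m
2.1×10⁻⁴ × 0.21 × 290 = 0.012789 m
840–1260 m: 1.7×10⁻⁴ × 0.63 × 420 = 0.044982 m
Layer 5: 0.31 × 1200 × 1.4×10⁻⁴ = 0.05208 m
Δh = 0.04950 + 0.15180 + 0.012789 + 0.044982 + 0.05208 = 0.311151 m

0.311 m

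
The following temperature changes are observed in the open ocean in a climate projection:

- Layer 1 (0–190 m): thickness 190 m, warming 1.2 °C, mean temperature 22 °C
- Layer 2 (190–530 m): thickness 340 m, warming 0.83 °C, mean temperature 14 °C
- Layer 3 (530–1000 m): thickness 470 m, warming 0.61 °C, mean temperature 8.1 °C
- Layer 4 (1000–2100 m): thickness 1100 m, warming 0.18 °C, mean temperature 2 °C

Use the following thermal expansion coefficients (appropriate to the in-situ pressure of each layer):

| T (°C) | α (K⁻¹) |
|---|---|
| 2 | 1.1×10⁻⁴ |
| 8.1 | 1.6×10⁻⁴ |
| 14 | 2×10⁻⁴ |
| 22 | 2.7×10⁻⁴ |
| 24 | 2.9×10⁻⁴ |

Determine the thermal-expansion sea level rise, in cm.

Layer 1 at 22 °C → α = 2.7×10⁻⁴ K⁻¹
Layer 2 at 14 °C → α = 2×10⁻⁴ K⁻¹
Layer 3 at 8.1 °C → α = 1.6×10⁻⁴ K⁻¹
Layer 4 at 2 °C → α = 1.1×10⁻⁴ K⁻¹
0–190 m: 2.7×10⁻⁴ × 1.2 × 190 = 0.06156 m
Layer 2: 340 × 2×10⁻⁴ × 0.83 = 0.05644 m
530–1000 m: 0.61 × 470 × 1.6×10⁻⁴ = 0.045872 m
Layer 4: 0.18 × 1.1×10⁻⁴ × 1100 = 0.02178 m
Δh = 0.06156 + 0.05644 + 0.045872 + 0.02178 = 0.185652 m ≈ 18.6 cm

about 18.6 cm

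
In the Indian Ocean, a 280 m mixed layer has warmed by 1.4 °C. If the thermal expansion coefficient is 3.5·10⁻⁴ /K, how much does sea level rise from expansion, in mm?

Δh = αΔT·H = 3.5×10⁻⁴ × 1.4 × 280 = 0.13720 m

Δh = 140 mm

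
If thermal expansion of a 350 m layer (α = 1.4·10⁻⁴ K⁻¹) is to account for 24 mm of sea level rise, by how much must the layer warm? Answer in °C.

ΔT = Δh/(αH) = 0.024 / (1.4×10⁻⁴ × 350) ≈ 0.4898 °C

ΔT ≈ 0.490 °C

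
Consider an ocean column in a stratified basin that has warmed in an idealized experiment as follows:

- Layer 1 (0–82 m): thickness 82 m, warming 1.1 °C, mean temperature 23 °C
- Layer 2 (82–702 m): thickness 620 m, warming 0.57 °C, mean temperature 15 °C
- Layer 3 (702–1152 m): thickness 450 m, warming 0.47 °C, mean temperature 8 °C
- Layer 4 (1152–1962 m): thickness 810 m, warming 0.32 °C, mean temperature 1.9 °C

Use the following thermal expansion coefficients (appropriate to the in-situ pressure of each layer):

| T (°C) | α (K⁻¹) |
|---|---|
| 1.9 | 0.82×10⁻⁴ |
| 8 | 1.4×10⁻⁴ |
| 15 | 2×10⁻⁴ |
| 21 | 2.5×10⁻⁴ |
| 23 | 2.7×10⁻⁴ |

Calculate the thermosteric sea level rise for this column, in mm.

Layer 1 at 23 °C → α = 2.7×10⁻⁴ K⁻¹
Layer 2 at 15 °C → α = 2×10⁻⁴ K⁻¹
Layer 3 at 8 °C → α = 1.4×10⁻⁴ K⁻¹
Layer 4 at 1.9 °C → α = 0.82×10⁻⁴ K⁻¹
1.1 × 82 × 2.7×10⁻⁴ = 0.024354 m
2×10⁻⁴ × 0.57 × 620 = 0.07068 m
702–1152 m: 450 × 1.4×10⁻⁴ × 0.47 = 0.02961 m
Layer 4: 0.32 × 0.82×10⁻⁴ × 810 = 0.0212544 m
Δh = 0.024354 + 0.07068 + 0.02961 + 0.0212544 = 0.1458984 m

Δh = 150 mm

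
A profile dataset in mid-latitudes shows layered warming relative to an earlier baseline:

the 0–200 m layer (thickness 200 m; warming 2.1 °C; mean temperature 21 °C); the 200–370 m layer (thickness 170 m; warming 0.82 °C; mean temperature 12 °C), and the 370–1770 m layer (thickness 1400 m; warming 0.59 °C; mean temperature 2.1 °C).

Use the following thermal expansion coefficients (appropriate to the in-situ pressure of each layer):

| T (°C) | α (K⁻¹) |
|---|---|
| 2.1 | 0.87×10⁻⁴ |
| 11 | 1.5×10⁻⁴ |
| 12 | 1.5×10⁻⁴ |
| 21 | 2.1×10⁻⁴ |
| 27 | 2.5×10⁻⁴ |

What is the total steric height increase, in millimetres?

Layer 1 at 21 °C → α = 2.1×10⁻⁴ K⁻¹
Layer 2 at 12 °C → α = 1.5×10⁻⁴ K⁻¹
Layer 3 at 2.1 °C → α = 0.87×10⁻⁴ K⁻¹
0–200 m: 2.1×10⁻⁴ × 2.1 × 200 = 0.08820 m
Layer 2: 1.5×10⁻⁴ × 170 × 0.82 = 0.02091 m
370–1770 m: 1400 × 0.59 × 0.87×10⁻⁴ = 0.071862 m
Δh = 0.08820 + 0.02091 + 0.071862 = 0.180972 m

Δh = 180 mm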